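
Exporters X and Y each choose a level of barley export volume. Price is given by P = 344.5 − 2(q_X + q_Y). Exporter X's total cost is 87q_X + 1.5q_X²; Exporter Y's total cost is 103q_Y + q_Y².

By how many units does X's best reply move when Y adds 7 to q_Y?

Exporter X's profit: π = q_X(344.5 − 2(q_X + q_Y)) − 87q_X − 1.5q_X².
∂π/∂q_X = 257.5 − 7q_X − 2q_Y = 0, so q_X = 515/14 − (2/7)q_Y.
The reaction-function slope is −2/7, so a 7-unit rise in q_Y moves q_X by −2/7 × 7 = −2. X's best response falls — the actions are strategic substitutes.

-2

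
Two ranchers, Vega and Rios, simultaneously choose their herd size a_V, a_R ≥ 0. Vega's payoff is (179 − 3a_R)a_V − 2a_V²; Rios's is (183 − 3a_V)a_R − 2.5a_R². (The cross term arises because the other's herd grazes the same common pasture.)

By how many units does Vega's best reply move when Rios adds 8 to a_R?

-6

Expanding Vega's payoff: 179a_V − 3a_Ra_V − 2a_V².
∂π/∂a_V = 179 − 3a_R − 4a_V = 0, so a_V = 44.75 − 0.75a_R.
The reaction-function slope is −0.75, so an 8-unit rise in a_R moves a_V by −0.75 × 8 = −6. Vega's best response falls — the actions are strategic substitutes.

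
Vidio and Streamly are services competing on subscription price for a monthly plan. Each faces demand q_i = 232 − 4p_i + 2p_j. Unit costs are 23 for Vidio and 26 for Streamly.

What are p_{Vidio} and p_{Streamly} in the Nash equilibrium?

Vidio's profit: π = (p_{Vidio} − 23)(232 − 4p_{Vidio} + 2p_{Streamly}).
∂π/∂p_{Vidio} = 324 − 8p_{Vidio} + 2p_{Streamly} = 0 ⇒ p_{Vidio} = 40.5 + 0.25p_{Streamly}.
Similarly p_{Streamly} = 42 + 0.25p_{Vidio}.
Substituting the second reaction function into the first: p_{Vidio} = 40.5 + 0.25(42 + 0.25p_{Vidio}), which gives 0.9375p_{Vidio} = 51 ⇒ p_{Vidio} = 54.4.
Then p_{Streamly} = 42 + 0.25·54.4 = 55.6.

54.4, 55.6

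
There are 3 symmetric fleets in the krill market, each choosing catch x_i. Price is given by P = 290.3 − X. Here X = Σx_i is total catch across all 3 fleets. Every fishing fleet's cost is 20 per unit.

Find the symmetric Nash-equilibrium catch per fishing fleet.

A representative fishing fleet's profit is π_i = x_i(290.3 − X) − 20x_i, with X = x_i + Σ_{j≠i} x_j.
First-order condition: 270.3 − 2x_i − Σ_{j≠i} x_j = 0.
With identical fishing fleets, set every x_j = x: then 270.3 − 2x − 2x = 0, i.e. x = 270.3/4 = 67.575.

67.575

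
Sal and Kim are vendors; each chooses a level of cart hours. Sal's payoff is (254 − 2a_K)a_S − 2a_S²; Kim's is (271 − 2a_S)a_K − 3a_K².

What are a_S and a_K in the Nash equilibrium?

Expanding Sal's payoff: 254a_S − 2a_Ka_S − 2a_S².
∂π/∂a_S = 254 − 2a_K − 4a_S = 0, so a_S = 63.5 − 0.5a_K.
Likewise for Kim: a_K = 271/6 − (1/3)a_S.
Plugging a_K into Sal's best response: a_S = 63.5 − 0.5(271/6 − (1/3)a_S) ⇒ (5/6)a_S = 491/12, so a_S = 49.1.
Then a_K = 271/6 − (1/3)·49.1 = 28.8.

49.1, 28.8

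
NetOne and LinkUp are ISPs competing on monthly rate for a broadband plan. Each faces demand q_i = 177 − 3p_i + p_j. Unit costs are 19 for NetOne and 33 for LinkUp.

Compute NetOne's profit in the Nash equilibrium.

2523

NetOne's profit: π = (p_{NetOne} − 19)(177 − 3p_{NetOne} + p_{LinkUp}).
∂π/∂p_{NetOne} = 234 − 6p_{NetOne} + p_{LinkUp} = 0 ⇒ p_{NetOne} = 39 + (1/6)p_{LinkUp}.
Similarly p_{LinkUp} = 46 + (1/6)p_{NetOne}.
Substituting the second reaction function into the first: p_{NetOne} = 39 + (1/6)(46 + (1/6)p_{NetOne}), which gives (35/36)p_{NetOne} = 140/3 ⇒ p_{NetOne} = 48.
Then p_{LinkUp} = 46 + (1/6)·48 = 54.
q_{NetOne} = 177 − 3·48 + 54 = 87.
Profit = (48 − 19)·87 = 2523.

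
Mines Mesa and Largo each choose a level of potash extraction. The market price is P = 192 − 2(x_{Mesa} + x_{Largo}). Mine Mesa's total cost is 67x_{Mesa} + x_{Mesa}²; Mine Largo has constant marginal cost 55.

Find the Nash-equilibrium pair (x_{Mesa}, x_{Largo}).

Mine Mesa's profit: π = x_{Mesa}(192 − 2(x_{Mesa} + x_{Largo})) − 67x_{Mesa} − x_{Mesa}².
∂π/∂x_{Mesa} = 125 − 6x_{Mesa} − 2x_{Largo} = 0, so x_{Mesa} = 125/6 − (1/3)x_{Largo}.
For Largo: ∂π/∂x_{Largo} = 137 − 4x_{Largo} − 2x_{Mesa} = 0 ⇒ x_{Largo} = 34.25 − 0.5x_{Mesa}.
Solving the two reaction functions simultaneously: (1 − (−1/3)(−0.5))x_{Mesa} = 125/6 − (1/3)·34.25, so (5/6)x_{Mesa} = 113/12 and x_{Mesa} = 11.3.
Then x_{Largo} = 34.25 − 0.5·11.3 = 28.6.

11.3, 28.6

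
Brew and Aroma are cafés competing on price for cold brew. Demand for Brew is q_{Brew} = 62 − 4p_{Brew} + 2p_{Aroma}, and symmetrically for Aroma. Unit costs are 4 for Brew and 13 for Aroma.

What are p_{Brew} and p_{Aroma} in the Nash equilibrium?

Brew's profit: π = (p_{Brew} − 4)(62 − 4p_{Brew} + 2p_{Aroma}).
∂π/∂p_{Brew} = 78 − 8p_{Brew} + 2p_{Aroma} = 0 ⇒ p_{Brew} = 9.75 + 0.25p_{Aroma}.
Similarly p_{Aroma} = 14.25 + 0.25p_{Brew}.
Solving the two reaction functions simultaneously: (1 − (0.25)(0.25))p_{Brew} = 9.75 + 0.25·14.25, so 0.9375p_{Brew} = 13.3125 and p_{Brew} = 14.2.
Then p_{Aroma} = 14.25 + 0.25·14.2 = 17.8.

14.2, 17.8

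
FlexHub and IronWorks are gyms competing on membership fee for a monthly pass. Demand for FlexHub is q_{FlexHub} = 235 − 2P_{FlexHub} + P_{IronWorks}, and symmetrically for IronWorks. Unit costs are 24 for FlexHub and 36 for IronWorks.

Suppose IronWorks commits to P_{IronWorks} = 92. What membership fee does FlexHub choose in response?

FlexHub's profit: π = (P_{FlexHub} − 24)(235 − 2P_{FlexHub} + P_{IronWorks}).
∂π/∂P_{FlexHub} = 283 − 4P_{FlexHub} + P_{IronWorks} = 0 ⇒ P_{FlexHub} = 70.75 + 0.25P_{IronWorks}.
At P_{IronWorks} = 92: P_{FlexHub} = 70.75 + 0.25·92 = 93.75.

93.75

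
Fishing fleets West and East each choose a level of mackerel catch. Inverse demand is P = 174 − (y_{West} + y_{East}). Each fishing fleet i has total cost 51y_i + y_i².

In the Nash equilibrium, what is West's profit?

Fishing fleet West's profit: π = y_{West}(174 − (y_{West} + y_{East})) − 51y_{West} − y_{West}².
∂π/∂y_{West} = 123 − 4y_{West} − y_{East} = 0, so y_{West} = 30.75 − 0.25y_{East}.
The game is symmetric, so in equilibrium y_{East} = y_{West}: the reaction function gives 1.25y_{West} = 30.75, hence y_{West} = 24.6.
Price P = 174 − 49.2 = 124.8.
West's profit: (124.8 − 51)·24.6 − (24.6)² = 1210.32.

1210.32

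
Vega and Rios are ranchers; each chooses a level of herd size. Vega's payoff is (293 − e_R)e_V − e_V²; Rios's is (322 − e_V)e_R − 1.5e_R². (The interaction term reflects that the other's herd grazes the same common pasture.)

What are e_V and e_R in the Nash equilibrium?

111.4, 70.2

Expanding Vega's payoff: 293e_V − e_Re_V − e_V².
∂π/∂e_V = 293 − e_R − 2e_V = 0, so e_V = 146.5 − 0.5e_R.
Likewise for Rios: e_R = 322/3 − (1/3)e_V.
Plugging e_R into Vega's best response: e_V = 146.5 − 0.5(322/3 − (1/3)e_V) ⇒ (5/6)e_V = 557/6, so e_V = 111.4.
Then e_R = 322/3 − (1/3)·111.4 = 70.2.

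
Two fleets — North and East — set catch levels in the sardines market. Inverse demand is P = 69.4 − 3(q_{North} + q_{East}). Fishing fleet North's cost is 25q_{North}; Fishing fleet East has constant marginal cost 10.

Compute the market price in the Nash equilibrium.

34.8

Fishing fleet North's profit: π = q_{North}(69.4 − 3(q_{North} + q_{East})) − 25q_{North}.
∂π/∂q_{North} = 44.4 − 6q_{North} − 3q_{East} = 0, so q_{North} = 7.4 − 0.5q_{East}.
By the same steps for East: q_{East} = 9.9 − 0.5q_{North}.
Solving the two reaction functions simultaneously: (1 − (−0.5)(−0.5))q_{North} = 7.4 − 0.5·9.9, so 0.75q_{North} = 2.45 and q_{North} = 49/15.
Then q_{East} = 9.9 − 0.5·(49/15) = 124/15.
Equilibrium price: P = 69.4 − 3·(173/15) = 34.8.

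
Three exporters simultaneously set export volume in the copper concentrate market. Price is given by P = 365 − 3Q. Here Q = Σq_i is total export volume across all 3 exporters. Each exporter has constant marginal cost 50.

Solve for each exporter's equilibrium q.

A representative exporter's profit is π_i = q_i(365 − 3Q) − 50q_i, with Q = q_i + Σ_{j≠i} q_j.
First-order condition: 315 − 6q_i − 3Σ_{j≠i} q_j = 0.
Imposing symmetry (q_j = q for all j) turns Σ_{j≠i} q_j into 2q, so 315 = 12q and q = 26.25.

26.25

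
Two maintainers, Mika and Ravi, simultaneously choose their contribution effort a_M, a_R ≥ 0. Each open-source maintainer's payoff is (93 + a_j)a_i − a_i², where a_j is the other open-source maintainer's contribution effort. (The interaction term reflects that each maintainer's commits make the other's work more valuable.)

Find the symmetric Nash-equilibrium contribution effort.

93

Mika's payoff is (93 + a_R)a_M − a_M².
∂π/∂a_M = 93 + a_R − 2a_M = 0, so a_M = 46.5 + 0.5a_R.
Setting a_M = a_R in the reaction function: a_M = 46.5 + 0.5a_M, so a_M = 46.5 / 0.5 = 93.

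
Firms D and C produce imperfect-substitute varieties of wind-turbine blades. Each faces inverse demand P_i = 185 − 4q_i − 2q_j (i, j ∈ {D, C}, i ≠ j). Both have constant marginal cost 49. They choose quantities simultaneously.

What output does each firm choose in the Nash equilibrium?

13.6

Firm D's profit: π = q_D(185 − 4q_D − 2q_C) − 49q_D.
∂π/∂q_D = 136 − 8q_D − 2q_C = 0 ⇒ q_D = 17 − 0.25q_C.
Setting q_D = q_C in the reaction function: q_D = 17 − 0.25q_D, so q_D = 17 / 1.25 = 13.6.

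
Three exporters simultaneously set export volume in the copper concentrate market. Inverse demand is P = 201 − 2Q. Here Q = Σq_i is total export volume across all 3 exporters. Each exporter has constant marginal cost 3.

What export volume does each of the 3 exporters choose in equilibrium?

A representative exporter's profit is π_i = q_i(201 − 2Q) − 3q_i, with Q = q_i + Σ_{j≠i} q_j.
First-order condition: 198 − 4q_i − 2Σ_{j≠i} q_j = 0.
In a symmetric equilibrium every exporter chooses the same q, so Σ_{j≠i} q_j = 2q. The condition becomes 198 − 8q = 0, giving q = 198/8 = 24.75.

24.75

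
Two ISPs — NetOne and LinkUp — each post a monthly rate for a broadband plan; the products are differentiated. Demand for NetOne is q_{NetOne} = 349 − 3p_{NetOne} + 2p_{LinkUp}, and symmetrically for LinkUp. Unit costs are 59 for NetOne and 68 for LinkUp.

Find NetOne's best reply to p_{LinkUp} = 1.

88

NetOne's profit: π = (p_{NetOne} − 59)(349 − 3p_{NetOne} + 2p_{LinkUp}).
∂π/∂p_{NetOne} = 526 − 6p_{NetOne} + 2p_{LinkUp} = 0 ⇒ p_{NetOne} = 263/3 + (1/3)p_{LinkUp}.
At p_{LinkUp} = 1: p_{NetOne} = 263/3 + (1/3)·1 = 88.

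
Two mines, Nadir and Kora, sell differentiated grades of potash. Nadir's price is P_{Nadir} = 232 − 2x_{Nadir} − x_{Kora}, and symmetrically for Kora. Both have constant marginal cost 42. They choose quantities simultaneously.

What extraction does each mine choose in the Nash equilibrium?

38

Mine Nadir's profit: π = x_{Nadir}(232 − 2x_{Nadir} − x_{Kora}) − 42x_{Nadir}.
∂π/∂x_{Nadir} = 190 − 4x_{Nadir} − x_{Kora} = 0 ⇒ x_{Nadir} = 47.5 − 0.25x_{Kora}.
By symmetry x_{Kora} = x_{Nadir}; substituting into the reaction function, 1.25x_{Nadir} = 47.5 and x_{Nadir} = 38.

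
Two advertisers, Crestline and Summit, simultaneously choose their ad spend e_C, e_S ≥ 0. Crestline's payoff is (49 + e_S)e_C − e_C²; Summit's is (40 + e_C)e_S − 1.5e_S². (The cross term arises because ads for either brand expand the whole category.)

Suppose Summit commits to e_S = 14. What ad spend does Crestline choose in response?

31.5

Expanding Crestline's payoff: 49e_C + e_Se_C − e_C².
∂π/∂e_C = 49 + e_S − 2e_C = 0, so e_C = 24.5 + 0.5e_S.
At e_S = 14: e_C = 24.5 + 0.5·14 = 31.5.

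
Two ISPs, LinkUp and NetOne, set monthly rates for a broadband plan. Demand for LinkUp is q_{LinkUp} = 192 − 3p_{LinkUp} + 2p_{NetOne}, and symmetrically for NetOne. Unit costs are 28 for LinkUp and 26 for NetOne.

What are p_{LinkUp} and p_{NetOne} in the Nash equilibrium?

68.625, 67.875

LinkUp's profit: π = (p_{LinkUp} − 28)(192 − 3p_{LinkUp} + 2p_{NetOne}).
∂π/∂p_{LinkUp} = 276 − 6p_{LinkUp} + 2p_{NetOne} = 0 ⇒ p_{LinkUp} = 46 + (1/3)p_{NetOne}.
Similarly p_{NetOne} = 45 + (1/3)p_{LinkUp}.
Plugging p_{NetOne} into LinkUp's best response: p_{LinkUp} = 46 + (1/3)(45 + (1/3)p_{LinkUp}) ⇒ (8/9)p_{LinkUp} = 61, so p_{LinkUp} = 68.625.
Then p_{NetOne} = 45 + (1/3)·68.625 = 67.875.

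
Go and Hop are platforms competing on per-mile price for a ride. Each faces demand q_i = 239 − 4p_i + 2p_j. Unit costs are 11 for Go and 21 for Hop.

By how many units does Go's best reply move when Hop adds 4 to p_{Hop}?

Go's profit: π = (p_{Go} − 11)(239 − 4p_{Go} + 2p_{Hop}).
∂π/∂p_{Go} = 283 − 8p_{Go} + 2p_{Hop} = 0 ⇒ p_{Go} = 35.375 + 0.25p_{Hop}.
The reaction-function slope is 0.25, so a 4-unit rise in p_{Hop} moves p_{Go} by 0.25 × 4 = 1. Go's best response rises — the actions are strategic complements.

1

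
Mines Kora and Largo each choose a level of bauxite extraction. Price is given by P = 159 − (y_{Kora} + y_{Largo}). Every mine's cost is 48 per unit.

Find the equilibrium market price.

Mine Kora's profit: π = y_{Kora}(159 − (y_{Kora} + y_{Largo})) − 48y_{Kora}.
∂π/∂y_{Kora} = 111 − 2y_{Kora} − y_{Largo} = 0, so y_{Kora} = 55.5 − 0.5y_{Largo}.
Setting y_{Kora} = y_{Largo} in the reaction function: y_{Kora} = 55.5 − 0.5y_{Kora}, so y_{Kora} = 55.5 / 1.5 = 37.
Equilibrium price: P = 159 − 74 = 85.

85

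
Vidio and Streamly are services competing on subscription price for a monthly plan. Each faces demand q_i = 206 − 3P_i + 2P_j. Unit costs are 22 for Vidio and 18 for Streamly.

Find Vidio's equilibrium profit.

Vidio's profit: π = (P_{Vidio} − 22)(206 − 3P_{Vidio} + 2P_{Streamly}).
∂π/∂P_{Vidio} = 272 − 6P_{Vidio} + 2P_{Streamly} = 0 ⇒ P_{Vidio} = 136/3 + (1/3)P_{Streamly}.
Similarly P_{Streamly} = 130/3 + (1/3)P_{Vidio}.
Solving the two reaction functions simultaneously: (1 − (1/3)(1/3))P_{Vidio} = 136/3 + (1/3)·(130/3), so (8/9)P_{Vidio} = 538/9 and P_{Vidio} = 67.25.
Then P_{Streamly} = 130/3 + (1/3)·67.25 = 65.75.
q_{Vidio} = 206 − 3·67.25 + 2·65.75 = 135.75.
Profit = (67.25 − 22)·135.75 = 6142.6875.

6142.6875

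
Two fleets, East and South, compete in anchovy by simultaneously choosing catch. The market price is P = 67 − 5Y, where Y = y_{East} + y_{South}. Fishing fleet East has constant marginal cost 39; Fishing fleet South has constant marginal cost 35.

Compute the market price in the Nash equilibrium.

Fishing fleet East's profit: π = y_{East}(67 − 5(y_{East} + y_{South})) − 39y_{East}.
∂π/∂y_{East} = 28 − 10y_{East} − 5y_{South} = 0, so y_{East} = 2.8 − 0.5y_{South}.
By the same steps for South: y_{South} = 3.2 − 0.5y_{East}.
Plugging y_{South} into East's best response: y_{East} = 2.8 − 0.5(3.2 − 0.5y_{East}) ⇒ 0.75y_{East} = 1.2, so y_{East} = 1.6.
Then y_{South} = 3.2 − 0.5·1.6 = 2.4.
Equilibrium price: P = 67 − 5·4 = 47.

47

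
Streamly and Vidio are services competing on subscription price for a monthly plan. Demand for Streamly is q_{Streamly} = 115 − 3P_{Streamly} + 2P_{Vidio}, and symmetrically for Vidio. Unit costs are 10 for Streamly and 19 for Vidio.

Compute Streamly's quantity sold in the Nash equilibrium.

83.8125

Streamly's profit: π = (P_{Streamly} − 10)(115 − 3P_{Streamly} + 2P_{Vidio}).
∂π/∂P_{Streamly} = 145 − 6P_{Streamly} + 2P_{Vidio} = 0 ⇒ P_{Streamly} = 145/6 + (1/3)P_{Vidio}.
Similarly P_{Vidio} = 86/3 + (1/3)P_{Streamly}.
Plugging P_{Vidio} into Streamly's best response: P_{Streamly} = 145/6 + (1/3)(86/3 + (1/3)P_{Streamly}) ⇒ (8/9)P_{Streamly} = 607/18, so P_{Streamly} = 37.9375.
Then P_{Vidio} = 86/3 + (1/3)·37.9375 = 41.3125.
q_{Streamly} = 115 − 3·37.9375 + 2·41.3125 = 83.8125.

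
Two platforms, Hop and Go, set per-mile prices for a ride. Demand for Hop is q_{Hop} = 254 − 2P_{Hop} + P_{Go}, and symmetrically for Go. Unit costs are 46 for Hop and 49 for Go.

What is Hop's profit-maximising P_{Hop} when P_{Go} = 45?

Hop's profit: π = (P_{Hop} − 46)(254 − 2P_{Hop} + P_{Go}).
∂π/∂P_{Hop} = 346 − 4P_{Hop} + P_{Go} = 0 ⇒ P_{Hop} = 86.5 + 0.25P_{Go}.
At P_{Go} = 45: P_{Hop} = 86.5 + 0.25·45 = 97.75.

97.75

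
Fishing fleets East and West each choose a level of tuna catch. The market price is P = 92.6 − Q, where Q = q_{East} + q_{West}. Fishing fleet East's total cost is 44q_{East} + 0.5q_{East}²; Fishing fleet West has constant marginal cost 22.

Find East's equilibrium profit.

42.4536

Fishing fleet East's profit: π = q_{East}(92.6 − (q_{East} + q_{West})) − 44q_{East} − 0.5q_{East}².
∂π/∂q_{East} = 48.6 − 3q_{East} − q_{West} = 0, so q_{East} = 16.2 − (1/3)q_{West}.
For West: ∂π/∂q_{West} = 70.6 − 2q_{West} − q_{East} = 0 ⇒ q_{West} = 35.3 − 0.5q_{East}.
Plugging q_{West} into East's best response: q_{East} = 16.2 − (1/3)(35.3 − 0.5q_{East}) ⇒ (5/6)q_{East} = 133/30, so q_{East} = 5.32.
Then q_{West} = 35.3 − 0.5·5.32 = 32.64.
Price P = 92.6 − 37.96 = 54.64.
East's profit: (54.64 − 44)·5.32 − 0.5(5.32)² = 42.4536.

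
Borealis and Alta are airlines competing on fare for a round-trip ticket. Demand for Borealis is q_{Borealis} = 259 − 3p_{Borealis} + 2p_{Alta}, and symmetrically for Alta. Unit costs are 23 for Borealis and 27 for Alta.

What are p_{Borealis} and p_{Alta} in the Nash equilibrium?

82.75, 84.25

Borealis's profit: π = (p_{Borealis} − 23)(259 − 3p_{Borealis} + 2p_{Alta}).
∂π/∂p_{Borealis} = 328 − 6p_{Borealis} + 2p_{Alta} = 0 ⇒ p_{Borealis} = 164/3 + (1/3)p_{Alta}.
Similarly p_{Alta} = 170/3 + (1/3)p_{Borealis}.
Plugging p_{Alta} into Borealis's best response: p_{Borealis} = 164/3 + (1/3)(170/3 + (1/3)p_{Borealis}) ⇒ (8/9)p_{Borealis} = 662/9, so p_{Borealis} = 82.75.
Then p_{Alta} = 170/3 + (1/3)·82.75 = 84.25.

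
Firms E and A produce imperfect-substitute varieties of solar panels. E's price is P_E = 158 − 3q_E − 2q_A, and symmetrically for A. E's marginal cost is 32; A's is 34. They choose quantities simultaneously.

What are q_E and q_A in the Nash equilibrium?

Firm E's profit: π = q_E(158 − 3q_E − 2q_A) − 32q_E.
∂π/∂q_E = 126 − 6q_E − 2q_A = 0 ⇒ q_E = 21 − (1/3)q_A.
Similarly q_A = 62/3 − (1/3)q_E.
Plugging q_A into E's best response: q_E = 21 − (1/3)(62/3 − (1/3)q_E) ⇒ (8/9)q_E = 127/9, so q_E = 15.875.
Then q_A = 62/3 − (1/3)·15.875 = 15.375.

15.875, 15.375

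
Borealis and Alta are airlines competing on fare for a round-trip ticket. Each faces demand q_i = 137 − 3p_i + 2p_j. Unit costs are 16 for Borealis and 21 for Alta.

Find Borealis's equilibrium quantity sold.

Borealis's profit: π = (p_{Borealis} − 16)(137 − 3p_{Borealis} + 2p_{Alta}).
∂π/∂p_{Borealis} = 185 − 6p_{Borealis} + 2p_{Alta} = 0 ⇒ p_{Borealis} = 185/6 + (1/3)p_{Alta}.
Similarly p_{Alta} = 100/3 + (1/3)p_{Borealis}.
Substituting the second reaction function into the first: p_{Borealis} = 185/6 + (1/3)(100/3 + (1/3)p_{Borealis}), which gives (8/9)p_{Borealis} = 755/18 ⇒ p_{Borealis} = 47.1875.
Then p_{Alta} = 100/3 + (1/3)·47.1875 = 49.0625.
q_{Borealis} = 137 − 3·47.1875 + 2·49.0625 = 93.5625.

93.5625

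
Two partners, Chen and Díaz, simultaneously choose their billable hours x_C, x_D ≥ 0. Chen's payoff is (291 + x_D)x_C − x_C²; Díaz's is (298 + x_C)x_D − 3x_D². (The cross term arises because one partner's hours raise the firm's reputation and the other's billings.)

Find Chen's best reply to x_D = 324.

307.5

Expanding Chen's payoff: 291x_C + x_Dx_C − x_C².
∂π/∂x_C = 291 + x_D − 2x_C = 0, so x_C = 145.5 + 0.5x_D.
At x_D = 324: x_C = 145.5 + 0.5·324 = 307.5.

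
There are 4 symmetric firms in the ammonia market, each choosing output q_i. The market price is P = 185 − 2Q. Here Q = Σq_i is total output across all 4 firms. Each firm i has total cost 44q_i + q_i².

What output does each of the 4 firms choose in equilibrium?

11.75

A representative firm's profit is π_i = q_i(185 − 2Q) − 44q_i − q_i², with Q = q_i + Σ_{j≠i} q_j.
First-order condition: 141 − 6q_i − 2Σ_{j≠i} q_j = 0.
With identical firms, set every q_j = q: then 141 − 6q − 6q = 0, i.e. q = 141/12 = 11.75.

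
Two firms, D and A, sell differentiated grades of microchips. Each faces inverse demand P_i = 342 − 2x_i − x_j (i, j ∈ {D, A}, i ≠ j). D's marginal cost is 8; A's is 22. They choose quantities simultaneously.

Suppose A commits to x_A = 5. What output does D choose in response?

82.25

Firm D's profit: π = x_D(342 − 2x_D − x_A) − 8x_D.
∂π/∂x_D = 334 − 4x_D − x_A = 0 ⇒ x_D = 83.5 − 0.25x_A.
At x_A = 5: x_D = 83.5 − 0.25·5 = 82.25.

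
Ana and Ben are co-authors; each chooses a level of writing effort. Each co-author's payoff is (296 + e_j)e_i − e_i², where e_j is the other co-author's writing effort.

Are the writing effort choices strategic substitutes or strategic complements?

Ana's payoff is (296 + e_B)e_A − e_A².
∂π/∂e_A = 296 + e_B − 2e_A = 0, so e_A = 148 + 0.5e_B.
The best-response slope de_A/de_B = 0.5 > 0: the reaction function is upward-sloping, so the choices are strategic complements.

strategic complements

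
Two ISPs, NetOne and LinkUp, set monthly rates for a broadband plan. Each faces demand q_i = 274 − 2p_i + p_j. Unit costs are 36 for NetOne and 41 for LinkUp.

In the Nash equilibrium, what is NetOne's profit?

NetOne's profit: π = (p_{NetOne} − 36)(274 − 2p_{NetOne} + p_{LinkUp}).
∂π/∂p_{NetOne} = 346 − 4p_{NetOne} + p_{LinkUp} = 0 ⇒ p_{NetOne} = 86.5 + 0.25p_{LinkUp}.
Similarly p_{LinkUp} = 89 + 0.25p_{NetOne}.
Plugging p_{LinkUp} into NetOne's best response: p_{NetOne} = 86.5 + 0.25(89 + 0.25p_{NetOne}) ⇒ 0.9375p_{NetOne} = 108.75, so p_{NetOne} = 116.
Then p_{LinkUp} = 89 + 0.25·116 = 118.
q_{NetOne} = 274 − 2·116 + 118 = 160.
Profit = (116 − 36)·160 = 12800.

12800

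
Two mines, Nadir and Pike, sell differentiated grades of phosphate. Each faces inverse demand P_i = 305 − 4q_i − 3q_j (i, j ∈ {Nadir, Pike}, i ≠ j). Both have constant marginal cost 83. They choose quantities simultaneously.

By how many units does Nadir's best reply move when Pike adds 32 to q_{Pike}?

Mine Nadir's profit: π = q_{Nadir}(305 − 4q_{Nadir} − 3q_{Pike}) − 83q_{Nadir}.
∂π/∂q_{Nadir} = 222 − 8q_{Nadir} − 3q_{Pike} = 0 ⇒ q_{Nadir} = 27.75 − 0.375q_{Pike}.
The reaction-function slope is −0.375, so a 32-unit rise in q_{Pike} moves q_{Nadir} by −0.375 × 32 = −12. Nadir's best response falls — the actions are strategic substitutes.

-12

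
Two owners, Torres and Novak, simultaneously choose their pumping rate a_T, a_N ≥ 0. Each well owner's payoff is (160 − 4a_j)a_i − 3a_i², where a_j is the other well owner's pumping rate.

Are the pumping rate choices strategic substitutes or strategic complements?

Torres's payoff is (160 − 4a_N)a_T − 3a_T².
∂π/∂a_T = 160 − 4a_N − 6a_T = 0, so a_T = 80/3 − (2/3)a_N.
The best-response slope da_T/da_N = −2/3 < 0: the reaction function is downward-sloping, so the choices are strategic substitutes.

strategic substitutes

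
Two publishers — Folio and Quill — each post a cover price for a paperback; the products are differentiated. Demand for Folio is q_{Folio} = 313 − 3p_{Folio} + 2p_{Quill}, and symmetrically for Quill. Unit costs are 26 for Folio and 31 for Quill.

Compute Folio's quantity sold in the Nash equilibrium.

218.0625

Folio's profit: π = (p_{Folio} − 26)(313 − 3p_{Folio} + 2p_{Quill}).
∂π/∂p_{Folio} = 391 − 6p_{Folio} + 2p_{Quill} = 0 ⇒ p_{Folio} = 391/6 + (1/3)p_{Quill}.
Similarly p_{Quill} = 203/3 + (1/3)p_{Folio}.
Substituting the second reaction function into the first: p_{Folio} = 391/6 + (1/3)(203/3 + (1/3)p_{Folio}), which gives (8/9)p_{Folio} = 1579/18 ⇒ p_{Folio} = 98.6875.
Then p_{Quill} = 203/3 + (1/3)·98.6875 = 100.5625.
q_{Folio} = 313 − 3·98.6875 + 2·100.5625 = 218.0625.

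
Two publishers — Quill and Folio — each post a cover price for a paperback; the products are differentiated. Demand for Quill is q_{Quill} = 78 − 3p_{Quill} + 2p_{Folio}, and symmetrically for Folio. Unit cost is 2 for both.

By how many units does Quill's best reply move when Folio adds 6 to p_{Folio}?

Quill's profit: π = (p_{Quill} − 2)(78 − 3p_{Quill} + 2p_{Folio}).
∂π/∂p_{Quill} = 84 − 6p_{Quill} + 2p_{Folio} = 0 ⇒ p_{Quill} = 14 + (1/3)p_{Folio}.
The reaction-function slope is 1/3, so a 6-unit rise in p_{Folio} moves p_{Quill} by 1/3 × 6 = 2. Quill's best response rises — the actions are strategic complements.

2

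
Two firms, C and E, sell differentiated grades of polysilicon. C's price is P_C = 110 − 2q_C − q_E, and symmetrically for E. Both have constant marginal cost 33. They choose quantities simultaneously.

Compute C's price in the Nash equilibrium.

Firm C's profit: π = q_C(110 − 2q_C − q_E) − 33q_C.
∂π/∂q_C = 77 − 4q_C − q_E = 0 ⇒ q_C = 19.25 − 0.25q_E.
The game is symmetric, so in equilibrium q_E = q_C: the reaction function gives 1.25q_C = 19.25, hence q_C = 15.4.
P_C = 110 − 2·15.4 − 15.4 = 63.8.

63.8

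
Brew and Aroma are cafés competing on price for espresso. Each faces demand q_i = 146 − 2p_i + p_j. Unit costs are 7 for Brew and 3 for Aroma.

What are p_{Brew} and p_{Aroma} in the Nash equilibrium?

Brew's profit: π = (p_{Brew} − 7)(146 − 2p_{Brew} + p_{Aroma}).
∂π/∂p_{Brew} = 160 − 4p_{Brew} + p_{Aroma} = 0 ⇒ p_{Brew} = 40 + 0.25p_{Aroma}.
Similarly p_{Aroma} = 38 + 0.25p_{Brew}.
Substituting the second reaction function into the first: p_{Brew} = 40 + 0.25(38 + 0.25p_{Brew}), which gives 0.9375p_{Brew} = 49.5 ⇒ p_{Brew} = 52.8.
Then p_{Aroma} = 38 + 0.25·52.8 = 51.2.

52.8, 51.2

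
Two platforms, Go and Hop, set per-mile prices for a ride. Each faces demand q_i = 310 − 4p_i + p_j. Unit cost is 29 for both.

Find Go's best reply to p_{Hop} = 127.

69.125

Go's profit: π = (p_{Go} − 29)(310 − 4p_{Go} + p_{Hop}).
∂π/∂p_{Go} = 426 − 8p_{Go} + p_{Hop} = 0 ⇒ p_{Go} = 53.25 + 0.125p_{Hop}.
At p_{Hop} = 127: p_{Go} = 53.25 + 0.125·127 = 69.125.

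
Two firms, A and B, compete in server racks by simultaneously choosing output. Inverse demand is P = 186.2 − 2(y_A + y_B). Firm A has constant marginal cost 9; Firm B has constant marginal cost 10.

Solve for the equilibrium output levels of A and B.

29.7, 29.2

Firm A's profit: π = y_A(186.2 − 2(y_A + y_B)) − 9y_A.
∂π/∂y_A = 177.2 − 4y_A − 2y_B = 0, so y_A = 44.3 − 0.5y_B.
By the same steps for B: y_B = 44.05 − 0.5y_A.
Substituting the second reaction function into the first: y_A = 44.3 − 0.5(44.05 − 0.5y_A), which gives 0.75y_A = 22.275 ⇒ y_A = 29.7.
Then y_B = 44.05 − 0.5·29.7 = 29.2.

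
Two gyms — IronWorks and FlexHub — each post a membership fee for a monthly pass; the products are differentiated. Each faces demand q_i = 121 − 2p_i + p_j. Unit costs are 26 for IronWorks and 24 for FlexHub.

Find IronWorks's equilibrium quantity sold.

62.8

IronWorks's profit: π = (p_{IronWorks} − 26)(121 − 2p_{IronWorks} + p_{FlexHub}).
∂π/∂p_{IronWorks} = 173 − 4p_{IronWorks} + p_{FlexHub} = 0 ⇒ p_{IronWorks} = 43.25 + 0.25p_{FlexHub}.
Similarly p_{FlexHub} = 42.25 + 0.25p_{IronWorks}.
Solving the two reaction functions simultaneously: (1 − (0.25)(0.25))p_{IronWorks} = 43.25 + 0.25·42.25, so 0.9375p_{IronWorks} = 53.8125 and p_{IronWorks} = 57.4.
Then p_{FlexHub} = 42.25 + 0.25·57.4 = 56.6.
q_{IronWorks} = 121 − 2·57.4 + 56.6 = 62.8.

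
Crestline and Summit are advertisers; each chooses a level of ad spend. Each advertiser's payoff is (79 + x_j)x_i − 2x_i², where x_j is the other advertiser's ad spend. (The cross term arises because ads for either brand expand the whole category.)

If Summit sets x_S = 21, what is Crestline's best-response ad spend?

Crestline's payoff is (79 + x_S)x_C − 2x_C².
∂π/∂x_C = 79 + x_S − 4x_C = 0, so x_C = 19.75 + 0.25x_S.
At x_S = 21: x_C = 19.75 + 0.25·21 = 25.

25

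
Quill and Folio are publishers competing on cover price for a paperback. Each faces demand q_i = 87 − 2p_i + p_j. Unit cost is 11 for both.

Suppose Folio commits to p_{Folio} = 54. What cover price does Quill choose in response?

Quill's profit: π = (p_{Quill} − 11)(87 − 2p_{Quill} + p_{Folio}).
∂π/∂p_{Quill} = 109 − 4p_{Quill} + p_{Folio} = 0 ⇒ p_{Quill} = 27.25 + 0.25p_{Folio}.
At p_{Folio} = 54: p_{Quill} = 27.25 + 0.25·54 = 40.75.

40.75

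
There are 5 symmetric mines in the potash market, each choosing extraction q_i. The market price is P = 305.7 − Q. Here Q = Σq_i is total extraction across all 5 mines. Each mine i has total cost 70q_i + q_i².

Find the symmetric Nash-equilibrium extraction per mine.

A representative mine's profit is π_i = q_i(305.7 − Q) − 70q_i − q_i², with Q = q_i + Σ_{j≠i} q_j.
First-order condition: 235.7 − 4q_i − Σ_{j≠i} q_j = 0.
With identical mines, set every q_j = q: then 235.7 − 4q − 4q = 0, i.e. q = 235.7/8 = 29.4625.

29.4625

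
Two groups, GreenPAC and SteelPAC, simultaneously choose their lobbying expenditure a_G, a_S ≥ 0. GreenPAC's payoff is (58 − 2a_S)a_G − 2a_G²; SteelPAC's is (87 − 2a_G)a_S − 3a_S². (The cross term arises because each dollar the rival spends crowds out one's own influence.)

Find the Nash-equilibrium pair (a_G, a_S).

8.7, 11.6

Expanding GreenPAC's payoff: 58a_G − 2a_Sa_G − 2a_G².
∂π/∂a_G = 58 − 2a_S − 4a_G = 0, so a_G = 14.5 − 0.5a_S.
Likewise for SteelPAC: a_S = 14.5 − (1/3)a_G.
Substituting the second reaction function into the first: a_G = 14.5 − 0.5(14.5 − (1/3)a_G), which gives (5/6)a_G = 7.25 ⇒ a_G = 8.7.
Then a_S = 14.5 − (1/3)·8.7 = 11.6.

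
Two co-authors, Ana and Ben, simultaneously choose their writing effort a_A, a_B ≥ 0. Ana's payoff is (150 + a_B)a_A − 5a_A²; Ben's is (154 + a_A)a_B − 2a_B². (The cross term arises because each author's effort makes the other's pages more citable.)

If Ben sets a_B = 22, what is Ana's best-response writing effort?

Expanding Ana's payoff: 150a_A + a_Ba_A − 5a_A².
∂π/∂a_A = 150 + a_B − 10a_A = 0, so a_A = 15 + 0.1a_B.
At a_B = 22: a_A = 15 + 0.1·22 = 17.2.

17.2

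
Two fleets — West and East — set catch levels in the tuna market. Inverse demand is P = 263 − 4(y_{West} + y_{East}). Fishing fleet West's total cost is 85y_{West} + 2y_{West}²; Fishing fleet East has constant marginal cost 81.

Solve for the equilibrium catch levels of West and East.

8.7, 18.4

Fishing fleet West's profit: π = y_{West}(263 − 4(y_{West} + y_{East})) − 85y_{West} − 2y_{West}².
∂π/∂y_{West} = 178 − 12y_{West} − 4y_{East} = 0, so y_{West} = 89/6 − (1/3)y_{East}.
For East: ∂π/∂y_{East} = 182 − 8y_{East} − 4y_{West} = 0 ⇒ y_{East} = 22.75 − 0.5y_{West}.
Substituting the second reaction function into the first: y_{West} = 89/6 − (1/3)(22.75 − 0.5y_{West}), which gives (5/6)y_{West} = 7.25 ⇒ y_{West} = 8.7.
Then y_{East} = 22.75 − 0.5·8.7 = 18.4.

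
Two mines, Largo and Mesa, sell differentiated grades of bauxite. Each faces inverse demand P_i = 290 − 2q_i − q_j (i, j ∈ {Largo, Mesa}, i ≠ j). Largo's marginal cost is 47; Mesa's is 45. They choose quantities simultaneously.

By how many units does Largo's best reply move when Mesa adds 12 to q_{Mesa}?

-3

Mine Largo's profit: π = q_{Largo}(290 − 2q_{Largo} − q_{Mesa}) − 47q_{Largo}.
∂π/∂q_{Largo} = 243 − 4q_{Largo} − q_{Mesa} = 0 ⇒ q_{Largo} = 60.75 − 0.25q_{Mesa}.
The reaction-function slope is −0.25, so a 12-unit rise in q_{Mesa} moves q_{Largo} by −0.25 × 12 = −3. Largo's best response falls — the actions are strategic substitutes.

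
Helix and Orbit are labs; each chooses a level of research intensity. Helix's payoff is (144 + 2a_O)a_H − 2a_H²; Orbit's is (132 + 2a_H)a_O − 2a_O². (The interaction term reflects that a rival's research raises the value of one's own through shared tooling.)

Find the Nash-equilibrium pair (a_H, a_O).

70, 68

Expanding Helix's payoff: 144a_H + 2a_Oa_H − 2a_H².
∂π/∂a_H = 144 + 2a_O − 4a_H = 0, so a_H = 36 + 0.5a_O.
Likewise for Orbit: a_O = 33 + 0.5a_H.
Substituting the second reaction function into the first: a_H = 36 + 0.5(33 + 0.5a_H), which gives 0.75a_H = 52.5 ⇒ a_H = 70.
Then a_O = 33 + 0.5·70 = 68.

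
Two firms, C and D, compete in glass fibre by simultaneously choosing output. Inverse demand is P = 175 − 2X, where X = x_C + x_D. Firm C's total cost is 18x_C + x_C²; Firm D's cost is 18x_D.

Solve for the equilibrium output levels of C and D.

Firm C's profit: π = x_C(175 − 2(x_C + x_D)) − 18x_C − x_C².
∂π/∂x_C = 157 − 6x_C − 2x_D = 0, so x_C = 157/6 − (1/3)x_D.
For D: ∂π/∂x_D = 157 − 4x_D − 2x_C = 0 ⇒ x_D = 39.25 − 0.5x_C.
Substituting the second reaction function into the first: x_C = 157/6 − (1/3)(39.25 − 0.5x_C), which gives (5/6)x_C = 157/12 ⇒ x_C = 15.7.
Then x_D = 39.25 − 0.5·15.7 = 31.4.

15.7, 31.4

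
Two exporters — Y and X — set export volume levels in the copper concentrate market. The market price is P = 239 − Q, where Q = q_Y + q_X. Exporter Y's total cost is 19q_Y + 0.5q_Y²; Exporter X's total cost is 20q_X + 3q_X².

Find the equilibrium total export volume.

86

Exporter Y's profit: π = q_Y(239 − (q_Y + q_X)) − 19q_Y − 0.5q_Y².
∂π/∂q_Y = 220 − 3q_Y − q_X = 0, so q_Y = 220/3 − (1/3)q_X.
For X: ∂π/∂q_X = 219 − 8q_X − q_Y = 0 ⇒ q_X = 27.375 − 0.125q_Y.
Plugging q_X into Y's best response: q_Y = 220/3 − (1/3)(27.375 − 0.125q_Y) ⇒ (23/24)q_Y = 1541/24, so q_Y = 67.
Then q_X = 27.375 − 0.125·67 = 19.
Total export volume: 67 + 19 = 86.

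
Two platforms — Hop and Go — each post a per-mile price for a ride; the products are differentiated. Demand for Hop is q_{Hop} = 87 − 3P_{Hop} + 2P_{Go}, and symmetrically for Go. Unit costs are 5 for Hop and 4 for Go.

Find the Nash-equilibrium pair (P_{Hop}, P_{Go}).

25.3125, 24.9375

Hop's profit: π = (P_{Hop} − 5)(87 − 3P_{Hop} + 2P_{Go}).
∂π/∂P_{Hop} = 102 − 6P_{Hop} + 2P_{Go} = 0 ⇒ P_{Hop} = 17 + (1/3)P_{Go}.
Similarly P_{Go} = 16.5 + (1/3)P_{Hop}.
Plugging P_{Go} into Hop's best response: P_{Hop} = 17 + (1/3)(16.5 + (1/3)P_{Hop}) ⇒ (8/9)P_{Hop} = 22.5, so P_{Hop} = 25.3125.
Then P_{Go} = 16.5 + (1/3)·25.3125 = 24.9375.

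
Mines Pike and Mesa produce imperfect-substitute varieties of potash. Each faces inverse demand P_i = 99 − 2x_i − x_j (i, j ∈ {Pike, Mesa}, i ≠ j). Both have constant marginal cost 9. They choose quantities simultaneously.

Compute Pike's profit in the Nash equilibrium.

648

Mine Pike's profit: π = x_{Pike}(99 − 2x_{Pike} − x_{Mesa}) − 9x_{Pike}.
∂π/∂x_{Pike} = 90 − 4x_{Pike} − x_{Mesa} = 0 ⇒ x_{Pike} = 22.5 − 0.25x_{Mesa}.
Setting x_{Pike} = x_{Mesa} in the reaction function: x_{Pike} = 22.5 − 0.25x_{Pike}, so x_{Pike} = 22.5 / 1.25 = 18.
P_{Pike} = 99 − 2·18 − 18 = 45.
Profit = (45 − 9)·18 = 648.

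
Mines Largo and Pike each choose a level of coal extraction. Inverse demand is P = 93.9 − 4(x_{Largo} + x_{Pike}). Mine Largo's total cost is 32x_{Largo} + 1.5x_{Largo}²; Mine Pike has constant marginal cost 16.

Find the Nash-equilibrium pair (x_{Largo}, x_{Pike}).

2.55, 8.4625

Mine Largo's profit: π = x_{Largo}(93.9 − 4(x_{Largo} + x_{Pike})) − 32x_{Largo} − 1.5x_{Largo}².
∂π/∂x_{Largo} = 61.9 − 11x_{Largo} − 4x_{Pike} = 0, so x_{Largo} = 619/110 − (4/11)x_{Pike}.
For Pike: ∂π/∂x_{Pike} = 77.9 − 8x_{Pike} − 4x_{Largo} = 0 ⇒ x_{Pike} = 9.7375 − 0.5x_{Largo}.
Plugging x_{Pike} into Largo's best response: x_{Largo} = 619/110 − (4/11)(9.7375 − 0.5x_{Largo}) ⇒ (9/11)x_{Largo} = 459/220, so x_{Largo} = 2.55.
Then x_{Pike} = 9.7375 − 0.5·2.55 = 8.4625.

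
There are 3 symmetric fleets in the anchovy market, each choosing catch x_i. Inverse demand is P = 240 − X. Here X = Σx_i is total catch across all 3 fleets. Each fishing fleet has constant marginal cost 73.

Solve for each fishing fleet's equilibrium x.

41.75

A representative fishing fleet's profit is π_i = x_i(240 − X) − 73x_i, with X = x_i + Σ_{j≠i} x_j.
First-order condition: 167 − 2x_i − Σ_{j≠i} x_j = 0.
In a symmetric equilibrium every fishing fleet chooses the same x, so Σ_{j≠i} x_j = 2x. The condition becomes 167 − 4x = 0, giving x = 167/4 = 41.75.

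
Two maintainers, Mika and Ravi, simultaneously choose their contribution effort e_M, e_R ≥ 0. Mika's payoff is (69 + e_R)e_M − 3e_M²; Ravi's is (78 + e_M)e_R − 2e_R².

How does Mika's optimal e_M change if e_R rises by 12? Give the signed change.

Expanding Mika's payoff: 69e_M + e_Re_M − 3e_M².
∂π/∂e_M = 69 + e_R − 6e_M = 0, so e_M = 11.5 + (1/6)e_R.
The reaction-function slope is 1/6, so a 12-unit rise in e_R moves e_M by 1/6 × 12 = 2. Mika's best response rises — the actions are strategic complements.

2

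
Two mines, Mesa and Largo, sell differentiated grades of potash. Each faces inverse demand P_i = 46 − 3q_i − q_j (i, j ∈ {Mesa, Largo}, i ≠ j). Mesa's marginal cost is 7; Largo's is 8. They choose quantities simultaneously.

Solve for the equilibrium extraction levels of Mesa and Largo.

5.6, 5.4

Mine Mesa's profit: π = q_{Mesa}(46 − 3q_{Mesa} − q_{Largo}) − 7q_{Mesa}.
∂π/∂q_{Mesa} = 39 − 6q_{Mesa} − q_{Largo} = 0 ⇒ q_{Mesa} = 6.5 − (1/6)q_{Largo}.
Similarly q_{Largo} = 19/3 − (1/6)q_{Mesa}.
Substituting the second reaction function into the first: q_{Mesa} = 6.5 − (1/6)(19/3 − (1/6)q_{Mesa}), which gives (35/36)q_{Mesa} = 49/9 ⇒ q_{Mesa} = 5.6.
Then q_{Largo} = 19/3 − (1/6)·5.6 = 5.4.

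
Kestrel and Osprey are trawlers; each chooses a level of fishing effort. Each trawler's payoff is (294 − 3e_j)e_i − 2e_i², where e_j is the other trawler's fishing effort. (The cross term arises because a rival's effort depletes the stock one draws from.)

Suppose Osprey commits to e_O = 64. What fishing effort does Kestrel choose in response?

25.5

Kestrel's payoff is (294 − 3e_O)e_K − 2e_K².
∂π/∂e_K = 294 − 3e_O − 4e_K = 0, so e_K = 73.5 − 0.75e_O.
At e_O = 64: e_K = 73.5 − 0.75·64 = 25.5.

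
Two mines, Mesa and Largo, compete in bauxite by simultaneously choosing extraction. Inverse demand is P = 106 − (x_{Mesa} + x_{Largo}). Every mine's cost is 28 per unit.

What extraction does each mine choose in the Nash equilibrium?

26

Mine Mesa's profit: π = x_{Mesa}(106 − (x_{Mesa} + x_{Largo})) − 28x_{Mesa}.
∂π/∂x_{Mesa} = 78 − 2x_{Mesa} − x_{Largo} = 0, so x_{Mesa} = 39 − 0.5x_{Largo}.
Setting x_{Mesa} = x_{Largo} in the reaction function: x_{Mesa} = 39 − 0.5x_{Mesa}, so x_{Mesa} = 39 / 1.5 = 26.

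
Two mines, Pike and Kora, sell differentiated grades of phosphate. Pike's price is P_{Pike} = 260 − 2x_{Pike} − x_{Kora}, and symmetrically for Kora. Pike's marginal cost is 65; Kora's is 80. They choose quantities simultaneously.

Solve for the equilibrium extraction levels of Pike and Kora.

40, 35

Mine Pike's profit: π = x_{Pike}(260 − 2x_{Pike} − x_{Kora}) − 65x_{Pike}.
∂π/∂x_{Pike} = 195 − 4x_{Pike} − x_{Kora} = 0 ⇒ x_{Pike} = 48.75 − 0.25x_{Kora}.
Similarly x_{Kora} = 45 − 0.25x_{Pike}.
Plugging x_{Kora} into Pike's best response: x_{Pike} = 48.75 − 0.25(45 − 0.25x_{Pike}) ⇒ 0.9375x_{Pike} = 37.5, so x_{Pike} = 40.
Then x_{Kora} = 45 − 0.25·40 = 35.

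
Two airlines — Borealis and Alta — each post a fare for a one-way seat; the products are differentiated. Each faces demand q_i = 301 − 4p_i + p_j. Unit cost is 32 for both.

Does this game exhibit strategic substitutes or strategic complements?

Borealis's profit: π = (p_{Borealis} − 32)(301 − 4p_{Borealis} + p_{Alta}).
∂π/∂p_{Borealis} = 429 − 8p_{Borealis} + p_{Alta} = 0 ⇒ p_{Borealis} = 53.625 + 0.125p_{Alta}.
The best-response slope dp_{Borealis}/dp_{Alta} = 0.125 > 0: the reaction function is upward-sloping, so the choices are strategic complements.

strategic complements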